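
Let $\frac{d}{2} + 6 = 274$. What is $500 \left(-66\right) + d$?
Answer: $-32464$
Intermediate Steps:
$d = 536$ ($d = -12 + 2 \cdot 274 = -12 + 548 = 536$)
$500 \left(-66\right) + d = 500 \left(-66\right) + 536 = -33000 + 536 = -32464$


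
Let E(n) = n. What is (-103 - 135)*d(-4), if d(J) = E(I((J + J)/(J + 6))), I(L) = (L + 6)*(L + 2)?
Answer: 952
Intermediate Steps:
I(L) = (2 + L)*(6 + L) (I(L) = (6 + L)*(2 + L) = (2 + L)*(6 + L))
d(J) = 12 + 4*J**2/(6 + J)**2 + 16*J/(6 + J) (d(J) = 12 + ((J + J)/(J + 6))**2 + 8*((J + J)/(J + 6)) = 12 + ((2*J)/(6 + J))**2 + 8*((2*J)/(6 + J)) = 12 + (2*J/(6 + J))**2 + 8*(2*J/(6 + J)) = 12 + 4*J**2/(6 + J)**2 + 16*J/(6 + J))
(-103 - 135)*d(-4) = (-103 - 135)*(16*(27 + 2*(-4)**2 + 15*(-4))/(36 + (-4)**2 + 12*(-4))) = -3808*(27 + 2*16 - 60)/(36 + 16 - 48) = -3808*(27 + 32 - 60)/4 = -3808*(-1)/4 = -238*(-4) = 952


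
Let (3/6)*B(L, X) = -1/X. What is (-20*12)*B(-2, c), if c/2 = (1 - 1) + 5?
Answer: 48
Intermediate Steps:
c = 10 (c = 2*((1 - 1) + 5) = 2*(0 + 5) = 2*5 = 10)
B(L, X) = -2/X (B(L, X) = 2*(-1/X) = -2/X)
(-20*12)*B(-2, c) = (-20*12)*(-2/10) = -(-480)/10 = -240*(-1/5) = 48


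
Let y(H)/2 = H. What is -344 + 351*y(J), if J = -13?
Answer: -9470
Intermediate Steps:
y(H) = 2*H
-344 + 351*y(J) = -344 + 351*(2*(-13)) = -344 + 351*(-26) = -344 - 9126 = -9470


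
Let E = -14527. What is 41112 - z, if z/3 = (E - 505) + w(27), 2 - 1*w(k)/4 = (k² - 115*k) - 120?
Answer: 56232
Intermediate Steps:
w(k) = 488 - 4*k² + 460*k (w(k) = 8 - 4*((k² - 115*k) - 120) = 8 - 4*(-120 + k² - 115*k) = 8 + (480 - 4*k² + 460*k) = 488 - 4*k² + 460*k)
z = -15120 (z = 3*((-14527 - 505) + (488 - 4*27² + 460*27)) = 3*(-15032 + (488 - 4*729 + 12420)) = 3*(-15032 + (488 - 2916 + 12420)) = 3*(-15032 + 9992) = 3*(-5040) = -15120)
41112 - z = 41112 - 1*(-15120) = 41112 + 15120 = 56232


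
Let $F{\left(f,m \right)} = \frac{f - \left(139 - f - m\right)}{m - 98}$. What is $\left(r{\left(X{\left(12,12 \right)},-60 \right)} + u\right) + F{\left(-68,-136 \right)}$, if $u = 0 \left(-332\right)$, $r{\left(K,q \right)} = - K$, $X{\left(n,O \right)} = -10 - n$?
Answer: $\frac{1853}{78} \approx 23.756$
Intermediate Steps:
$F{\left(f,m \right)} = \frac{-139 + m + 2 f}{-98 + m}$ ($F{\left(f,m \right)} = \frac{f + \left(-139 + f + m\right)}{-98 + m} = \frac{-139 + m + 2 f}{-98 + m}$)
$u = 0$
$\left(r{\left(X{\left(12,12 \right)},-60 \right)} + u\right) + F{\left(-68,-136 \right)} = \left(- (-10 - 12) + 0\right) + \frac{-139 - 136 + 2 \left(-68\right)}{-98 - 136} = \left(- (-10 - 12) + 0\right) + \frac{-139 - 136 - 136}{-234} = \left(\left(-1\right) \left(-22\right) + 0\right) - - \frac{137}{78} = \left(22 + 0\right) + \frac{137}{78} = 22 + \frac{137}{78} = \frac{1853}{78}$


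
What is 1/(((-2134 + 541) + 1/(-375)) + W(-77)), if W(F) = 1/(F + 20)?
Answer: -2375/3783423 ≈ -0.00062774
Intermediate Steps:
W(F) = 1/(20 + F)
1/(((-2134 + 541) + 1/(-375)) + W(-77)) = 1/(((-2134 + 541) + 1/(-375)) + 1/(20 - 77)) = 1/((-1593 - 1/375) + 1/(-57)) = 1/(-597376/375 - 1/57) = 1/(-3783423/2375) = -2375/3783423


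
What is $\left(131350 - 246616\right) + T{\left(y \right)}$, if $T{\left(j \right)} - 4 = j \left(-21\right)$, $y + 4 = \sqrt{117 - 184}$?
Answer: $-115178 - 21 i \sqrt{67} \approx -1.1518 \cdot 10^{5} - 171.89 i$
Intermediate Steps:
$y = -4 + i \sqrt{67}$ ($y = -4 + \sqrt{117 - 184} = -4 + \sqrt{-67} = -4 + i \sqrt{67} \approx -4.0 + 8.1853 i$)
$T{\left(j \right)} = 4 - 21 j$ ($T{\left(j \right)} = 4 + j \left(-21\right) = 4 - 21 j$)
$\left(131350 - 246616\right) + T{\left(y \right)} = \left(131350 - 246616\right) + \left(4 - 21 \left(-4 + i \sqrt{67}\right)\right) = -115266 + \left(4 + \left(84 - 21 i \sqrt{67}\right)\right) = -115266 + \left(88 - 21 i \sqrt{67}\right) = -115178 - 21 i \sqrt{67}$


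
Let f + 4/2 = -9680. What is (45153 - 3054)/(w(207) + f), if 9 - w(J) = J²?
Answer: -42099/52522 ≈ -0.80155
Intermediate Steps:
w(J) = 9 - J²
f = -9682 (f = -2 - 9680 = -9682)
(45153 - 3054)/(w(207) + f) = (45153 - 3054)/((9 - 1*207²) - 9682) = 42099/((9 - 1*42849) - 9682) = 42099/((9 - 42849) - 9682) = 42099/(-42840 - 9682) = 42099/(-52522) = 42099*(-1/52522) = -42099/52522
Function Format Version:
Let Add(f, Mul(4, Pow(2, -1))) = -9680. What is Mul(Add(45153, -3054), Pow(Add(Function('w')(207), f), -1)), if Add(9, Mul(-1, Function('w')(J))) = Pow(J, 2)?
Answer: Rational(-42099, 52522) ≈ -0.80155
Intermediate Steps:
Function('w')(J) = Add(9, Mul(-1, Pow(J, 2)))
f = -9682 (f = Add(-2, -9680) = -9682)
Mul(Add(45153, -3054), Pow(Add(Function('w')(207), f), -1)) = Mul(Add(45153, -3054), Pow(Add(Add(9, Mul(-1, Pow(207, 2))), -9682), -1)) = Mul(42099, Pow(Add(Add(9, Mul(-1, 42849)), -9682), -1)) = Mul(42099, Pow(Add(Add(9, -42849), -9682), -1)) = Mul(42099, Pow(Add(-42840, -9682), -1)) = Mul(42099, Pow(-52522, -1)) = Mul(42099, Rational(-1, 52522)) = Rational(-42099, 52522)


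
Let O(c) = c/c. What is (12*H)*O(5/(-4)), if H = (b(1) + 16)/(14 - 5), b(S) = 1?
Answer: 68/3 ≈ 22.667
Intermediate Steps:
O(c) = 1
H = 17/9 (H = (1 + 16)/(14 - 5) = 17/9 ≈ 1.8889)
(12*H)*O(5/(-4)) = (12*(17/9))*1 = (68/3)*1 = 68/3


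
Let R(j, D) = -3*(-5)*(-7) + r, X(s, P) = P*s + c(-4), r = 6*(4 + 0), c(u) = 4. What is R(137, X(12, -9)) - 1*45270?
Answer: -45351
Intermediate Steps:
r = 24 (r = 6*4 = 24)
X(s, P) = 4 + P*s (X(s, P) = P*s + 4 = 4 + P*s)
R(j, D) = -81 (R(j, D) = -3*(-5)*(-7) + 24 = 15*(-7) + 24 = -105 + 24 = -81)
R(137, X(12, -9)) - 1*45270 = -81 - 1*45270 = -81 - 45270 = -45351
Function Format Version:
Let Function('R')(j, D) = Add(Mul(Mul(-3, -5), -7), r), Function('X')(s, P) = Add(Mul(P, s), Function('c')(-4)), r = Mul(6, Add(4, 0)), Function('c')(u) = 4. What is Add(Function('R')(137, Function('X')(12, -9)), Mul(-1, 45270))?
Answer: -45351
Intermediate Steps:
r = 24 (r = Mul(6, 4) = 24)
Function('X')(s, P) = Add(4, Mul(P, s)) (Function('X')(s, P) = Add(Mul(P, s), 4) = Add(4, Mul(P, s)))
Function('R')(j, D) = -81 (Function('R')(j, D) = Add(Mul(Mul(-3, -5), -7), 24) = Add(Mul(15, -7), 24) = Add(-105, 24) = -81)
Add(Function('R')(137, Function('X')(12, -9)), Mul(-1, 45270)) = Add(-81, Mul(-1, 45270)) = Add(-81, -45270) = -45351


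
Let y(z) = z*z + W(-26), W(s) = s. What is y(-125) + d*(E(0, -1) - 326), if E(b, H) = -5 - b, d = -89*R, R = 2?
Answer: 74517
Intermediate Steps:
d = -178 (d = -89*2 = -178)
y(z) = -26 + z² (y(z) = z*z - 26 = z² - 26 = -26 + z²)
y(-125) + d*(E(0, -1) - 326) = (-26 + (-125)²) - 178*((-5 - 1*0) - 326) = (-26 + 15625) - 178*((-5 + 0) - 326) = 15599 - 178*(-5 - 326) = 15599 - 178*(-331) = 15599 + 58918 = 74517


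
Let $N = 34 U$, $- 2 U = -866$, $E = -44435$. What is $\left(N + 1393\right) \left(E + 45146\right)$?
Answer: $11457765$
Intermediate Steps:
$U = 433$ ($U = \left(- \frac{1}{2}\right) \left(-866\right) = 433$)
$N = 14722$ ($N = 34 \cdot 433 = 14722$)
$\left(N + 1393\right) \left(E + 45146\right) = \left(14722 + 1393\right) \left(-44435 + 45146\right) = 16115 \cdot 711 = 11457765$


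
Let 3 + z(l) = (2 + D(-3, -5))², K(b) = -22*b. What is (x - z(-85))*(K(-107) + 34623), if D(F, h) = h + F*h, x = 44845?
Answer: 1653019808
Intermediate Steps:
z(l) = 141 (z(l) = -3 + (2 - 5*(1 - 3))² = -3 + (2 - 5*(-2))² = -3 + (2 + 10)² = -3 + 12² = -3 + 144 = 141)
(x - z(-85))*(K(-107) + 34623) = (44845 - 1*141)*(-22*(-107) + 34623) = (44845 - 141)*(2354 + 34623) = 44704*36977 = 1653019808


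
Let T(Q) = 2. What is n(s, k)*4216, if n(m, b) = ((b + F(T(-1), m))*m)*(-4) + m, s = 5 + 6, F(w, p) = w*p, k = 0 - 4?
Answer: -3292696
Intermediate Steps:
k = -4
F(w, p) = p*w
s = 11
n(m, b) = m - 4*m*(b + 2*m) (n(m, b) = ((b + m*2)*m)*(-4) + m = ((b + 2*m)*m)*(-4) + m = (m*(b + 2*m))*(-4) + m = -4*m*(b + 2*m) + m = m - 4*m*(b + 2*m))
n(s, k)*4216 = (11*(1 - 8*11 - 4*(-4)))*4216 = (11*(1 - 88 + 16))*4216 = (11*(-71))*4216 = -781*4216 = -3292696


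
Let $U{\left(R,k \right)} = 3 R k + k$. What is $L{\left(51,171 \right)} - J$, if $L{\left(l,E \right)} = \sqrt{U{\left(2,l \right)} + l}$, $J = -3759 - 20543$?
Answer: $24302 + 2 \sqrt{102} \approx 24322.0$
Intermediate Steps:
$J = -24302$ ($J = -3759 - 20543 = -24302$)
$U{\left(R,k \right)} = k + 3 R k$ ($U{\left(R,k \right)} = 3 R k + k = k + 3 R k$)
$L{\left(l,E \right)} = 2 \sqrt{2} \sqrt{l}$ ($L{\left(l,E \right)} = \sqrt{l \left(1 + 3 \cdot 2\right) + l} = \sqrt{l \left(1 + 6\right) + l} = \sqrt{l 7 + l} = \sqrt{7 l + l} = \sqrt{8 l} = 2 \sqrt{2} \sqrt{l}$)
$L{\left(51,171 \right)} - J = 2 \sqrt{2} \sqrt{51} - -24302 = 2 \sqrt{102} + 24302 = 24302 + 2 \sqrt{102}$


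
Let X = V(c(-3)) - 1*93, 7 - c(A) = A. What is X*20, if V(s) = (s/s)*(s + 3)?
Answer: -1600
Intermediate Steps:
c(A) = 7 - A
V(s) = 3 + s (V(s) = 1*(3 + s) = 3 + s)
X = -80 (X = (3 + (7 - 1*(-3))) - 1*93 = (3 + (7 + 3)) - 93 = (3 + 10) - 93 = 13 - 93 = -80)
X*20 = -80*20 = -1600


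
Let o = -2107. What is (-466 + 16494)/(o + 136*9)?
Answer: -16028/883 ≈ -18.152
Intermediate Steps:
(-466 + 16494)/(o + 136*9) = (-466 + 16494)/(-2107 + 136*9) = 16028/(-2107 + 1224) = 16028/(-883) = 16028*(-1/883) = -16028/883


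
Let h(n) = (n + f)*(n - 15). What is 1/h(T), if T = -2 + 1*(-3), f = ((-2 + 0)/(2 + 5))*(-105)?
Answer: -1/500 ≈ -0.0020000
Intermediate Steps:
f = 30 (f = -2/7*(-105) = 30)
T = -5 (T = -2 - 3 = -5)
h(n) = (-15 + n)*(30 + n) (h(n) = (n + 30)*(n - 15) = (30 + n)*(-15 + n) = (-15 + n)*(30 + n))
1/h(T) = 1/(-450 + (-5)**2 + 15*(-5)) = 1/(-450 + 25 - 75) = 1/(-500) = -1/500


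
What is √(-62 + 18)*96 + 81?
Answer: 81 + 192*I*√11 ≈ 81.0 + 636.79*I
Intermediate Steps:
√(-62 + 18)*96 + 81 = √(-44)*96 + 81 = (2*I*√11)*96 + 81 = 192*I*√11 + 81 = 81 + 192*I*√11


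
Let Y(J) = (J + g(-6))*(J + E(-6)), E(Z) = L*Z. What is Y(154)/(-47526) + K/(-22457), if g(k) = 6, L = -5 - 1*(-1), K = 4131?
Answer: -276241/352707 ≈ -0.78320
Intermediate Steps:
L = -4 (L = -5 + 1 = -4)
E(Z) = -4*Z
Y(J) = (6 + J)*(24 + J) (Y(J) = (J + 6)*(J - 4*(-6)) = (6 + J)*(J + 24) = (6 + J)*(24 + J))
Y(154)/(-47526) + K/(-22457) = (144 + 154**2 + 30*154)/(-47526) + 4131/(-22457) = (144 + 23716 + 4620)*(-1/47526) + 4131*(-1/22457) = 28480*(-1/47526) - 243/1321 = -160/267 - 243/1321 = -276241/352707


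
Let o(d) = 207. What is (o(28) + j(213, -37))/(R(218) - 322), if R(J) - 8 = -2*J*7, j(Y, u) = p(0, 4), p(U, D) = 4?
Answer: -211/3366 ≈ -0.062686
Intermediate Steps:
j(Y, u) = 4
R(J) = 8 - 14*J (R(J) = 8 - 2*J*7 = 8 - 14*J)
(o(28) + j(213, -37))/(R(218) - 322) = (207 + 4)/((8 - 14*218) - 322) = 211/((8 - 3052) - 322) = 211/(-3044 - 322) = 211/(-3366) = 211*(-1/3366) = -211/3366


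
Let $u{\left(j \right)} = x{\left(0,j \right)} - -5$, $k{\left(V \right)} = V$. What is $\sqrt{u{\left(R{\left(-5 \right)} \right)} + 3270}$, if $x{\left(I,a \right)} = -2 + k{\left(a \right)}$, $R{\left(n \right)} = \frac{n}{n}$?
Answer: $\sqrt{3274} \approx 57.219$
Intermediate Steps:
$R{\left(n \right)} = 1$
$x{\left(I,a \right)} = -2 + a$
$u{\left(j \right)} = 3 + j$ ($u{\left(j \right)} = \left(-2 + j\right) - -5 = \left(-2 + j\right) + 5 = 3 + j$)
$\sqrt{u{\left(R{\left(-5 \right)} \right)} + 3270} = \sqrt{\left(3 + 1\right) + 3270} = \sqrt{4 + 3270} = \sqrt{3274}$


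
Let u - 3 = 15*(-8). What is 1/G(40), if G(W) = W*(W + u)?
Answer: -1/3080 ≈ -0.00032468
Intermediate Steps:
u = -117 (u = 3 + 15*(-8) = 3 - 120 = -117)
G(W) = W*(-117 + W) (G(W) = W*(W - 117) = W*(-117 + W))
1/G(40) = 1/(40*(-117 + 40)) = 1/(40*(-77)) = 1/(-3080) = -1/3080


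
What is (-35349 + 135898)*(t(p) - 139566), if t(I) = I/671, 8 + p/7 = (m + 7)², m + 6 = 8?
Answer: -9416240402975/671 ≈ -1.4033e+10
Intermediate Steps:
m = 2 (m = -6 + 8 = 2)
p = 511 (p = -56 + 7*(2 + 7)² = -56 + 7*9² = -56 + 7*81 = -56 + 567 = 511)
t(I) = I/671 (t(I) = I*(1/671) = I/671)
(-35349 + 135898)*(t(p) - 139566) = (-35349 + 135898)*((1/671)*511 - 139566) = 100549*(511/671 - 139566) = 100549*(-93648275/671) = -9416240402975/671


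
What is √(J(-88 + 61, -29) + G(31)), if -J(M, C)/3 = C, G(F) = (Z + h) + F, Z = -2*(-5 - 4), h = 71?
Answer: 3*√23 ≈ 14.387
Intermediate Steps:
Z = 18 (Z = -2*(-9) = 18)
G(F) = 89 + F (G(F) = (18 + 71) + F = 89 + F)
J(M, C) = -3*C
√(J(-88 + 61, -29) + G(31)) = √(-3*(-29) + (89 + 31)) = √(87 + 120) = √207 = 3*√23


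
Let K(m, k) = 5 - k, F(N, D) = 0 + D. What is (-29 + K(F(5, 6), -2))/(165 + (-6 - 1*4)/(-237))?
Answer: -5214/39115 ≈ -0.13330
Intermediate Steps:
F(N, D) = D
(-29 + K(F(5, 6), -2))/(165 + (-6 - 1*4)/(-237)) = (-29 + (5 - 1*(-2)))/(165 + (-6 - 1*4)/(-237)) = (-29 + (5 + 2))/(165 + (-6 - 4)*(-1/237)) = (-29 + 7)/(165 - 10*(-1/237)) = -22/(165 + 10/237) = -22/39115/237 = -22*237/39115 = -5214/39115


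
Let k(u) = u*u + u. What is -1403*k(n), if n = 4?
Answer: -28060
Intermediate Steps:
k(u) = u + u² (k(u) = u² + u = u + u²)
-1403*k(n) = -5612*(1 + 4) = -5612*5 = -1403*20 = -28060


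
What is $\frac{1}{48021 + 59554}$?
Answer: $\frac{1}{107575} \approx 9.2958 \cdot 10^{-6}$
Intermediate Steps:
$\frac{1}{48021 + 59554} = \frac{1}{107575}$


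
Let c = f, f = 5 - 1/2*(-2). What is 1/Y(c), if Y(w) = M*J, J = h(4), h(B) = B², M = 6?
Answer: 1/96 ≈ 0.010417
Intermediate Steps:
f = 6 (f = 5 - 1*½*(-2) = 5 - ½*(-2) = 5 + 1 = 6)
c = 6
J = 16 (J = 4² = 16)
Y(w) = 96 (Y(w) = 6*16 = 96)
1/Y(c) = 1/96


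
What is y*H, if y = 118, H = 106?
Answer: 12508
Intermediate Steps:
y*H = 118*106 = 12508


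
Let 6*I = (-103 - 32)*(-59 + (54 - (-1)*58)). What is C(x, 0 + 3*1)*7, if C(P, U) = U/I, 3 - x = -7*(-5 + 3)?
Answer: -14/795 ≈ -0.017610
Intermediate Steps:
x = -11 (x = 3 - (-7)*(-5 + 3) = 3 - (-7)*(-2) = 3 - 1*14 = 3 - 14 = -11)
I = -2385/2 (I = ((-103 - 32)*(-59 + (54 - (-1)*58)))/6 = (-135*(-59 + (54 - 1*(-58))))/6 = (-135*(-59 + (54 + 58)))/6 = (-135*(-59 + 112))/6 = (-135*53)/6 = (1/6)*(-7155) = -2385/2 ≈ -1192.5)
C(P, U) = -2*U/2385 (C(P, U) = U/(-2385/2) = U*(-2/2385) = -2*U/2385)
C(x, 0 + 3*1)*7 = -2*(0 + 3*1)/2385*7 = -2*(0 + 3)/2385*7 = -2/2385*3*7 = -2/795*7 = -14/795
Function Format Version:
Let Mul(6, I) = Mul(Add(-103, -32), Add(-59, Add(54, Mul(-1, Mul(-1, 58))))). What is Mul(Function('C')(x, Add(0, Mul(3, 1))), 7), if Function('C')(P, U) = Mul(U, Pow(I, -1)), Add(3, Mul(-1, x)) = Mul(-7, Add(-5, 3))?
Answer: Rational(-14, 795) ≈ -0.017610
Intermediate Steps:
x = -11 (x = Add(3, Mul(-1, Mul(-7, Add(-5, 3)))) = Add(3, Mul(-1, Mul(-7, -2))) = Add(3, Mul(-1, 14)) = Add(3, -14) = -11)
I = Rational(-2385, 2) (I = Mul(Rational(1, 6), Mul(Add(-103, -32), Add(-59, Add(54, Mul(-1, Mul(-1, 58)))))) = Mul(Rational(1, 6), Mul(-135, Add(-59, Add(54, Mul(-1, -58))))) = Mul(Rational(1, 6), Mul(-135, Add(-59, Add(54, 58)))) = Mul(Rational(1, 6), Mul(-135, Add(-59, 112))) = Mul(Rational(1, 6), Mul(-135, 53)) = Mul(Rational(1, 6), -7155) = Rational(-2385, 2) ≈ -1192.5)
Function('C')(P, U) = Mul(Rational(-2, 2385), U) (Function('C')(P, U) = Mul(U, Pow(Rational(-2385, 2), -1)) = Mul(U, Rational(-2, 2385)) = Mul(Rational(-2, 2385), U))
Mul(Function('C')(x, Add(0, Mul(3, 1))), 7) = Mul(Mul(Rational(-2, 2385), Add(0, Mul(3, 1))), 7) = Mul(Mul(Rational(-2, 2385), Add(0, 3)), 7) = Mul(Mul(Rational(-2, 2385), 3), 7) = Mul(Rational(-2, 795), 7) = Rational(-14, 795)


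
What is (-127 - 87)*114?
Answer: -24396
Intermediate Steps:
(-127 - 87)*114 = -214*114 = -24396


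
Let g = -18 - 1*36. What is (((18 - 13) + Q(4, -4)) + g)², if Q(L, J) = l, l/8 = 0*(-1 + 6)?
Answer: 2401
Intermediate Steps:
l = 0 (l = 8*(0*(-1 + 6)) = 8*(0*5) = 8*0 = 0)
Q(L, J) = 0
g = -54 (g = -18 - 36 = -54)
(((18 - 13) + Q(4, -4)) + g)² = (((18 - 13) + 0) - 54)² = ((5 + 0) - 54)² = (5 - 54)² = (-49)² = 2401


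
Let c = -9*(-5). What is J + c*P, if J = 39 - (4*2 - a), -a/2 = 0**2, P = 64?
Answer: 2911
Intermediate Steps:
a = 0 (a = -2*0**2 = -2*0 = 0)
c = 45
J = 31 (J = 39 - (4*2 - 1*0) = 39 - (8 + 0) = 39 - 1*8 = 39 - 8 = 31)
J + c*P = 31 + 45*64 = 31 + 2880 = 2911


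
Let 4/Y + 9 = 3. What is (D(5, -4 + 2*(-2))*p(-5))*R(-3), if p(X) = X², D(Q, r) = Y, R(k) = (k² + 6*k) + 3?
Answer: 100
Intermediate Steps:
Y = -⅔ (Y = 4/(-9 + 3) = 4/(-6) = 4*(-⅙) = -⅔ ≈ -0.66667)
R(k) = 3 + k² + 6*k
D(Q, r) = -⅔
(D(5, -4 + 2*(-2))*p(-5))*R(-3) = (-⅔*(-5)²)*(3 + (-3)² + 6*(-3)) = (-⅔*25)*(3 + 9 - 18) = -50/3*(-6) = 100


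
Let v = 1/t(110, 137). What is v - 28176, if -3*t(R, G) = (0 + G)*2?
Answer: -7720227/274 ≈ -28176.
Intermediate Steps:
t(R, G) = -2*G/3 (t(R, G) = -(0 + G)*2/3 = -G*2/3 = -2*G/3)
v = -3/274 (v = 1/(-2/3*137) = 1/(-274/3) = -3/274 ≈ -0.010949)
v - 28176 = -3/274 - 28176 = -7720227/274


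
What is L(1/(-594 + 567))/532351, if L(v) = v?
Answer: -1/14373477 ≈ -6.9573e-8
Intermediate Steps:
L(1/(-594 + 567))/532351 = 1/((-594 + 567)*532351) = (1/532351)/(-27) = -1/27*1/532351 = -1/14373477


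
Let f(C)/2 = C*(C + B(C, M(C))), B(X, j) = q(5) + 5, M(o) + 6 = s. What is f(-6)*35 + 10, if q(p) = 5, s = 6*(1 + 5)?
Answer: -1670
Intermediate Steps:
s = 36 (s = 6*6 = 36)
M(o) = 30 (M(o) = -6 + 36 = 30)
B(X, j) = 10 (B(X, j) = 5 + 5 = 10)
f(C) = 2*C*(10 + C) (f(C) = 2*(C*(C + 10)) = 2*(C*(10 + C)) = 2*C*(10 + C))
f(-6)*35 + 10 = (2*(-6)*(10 - 6))*35 + 10 = (2*(-6)*4)*35 + 10 = -48*35 + 10 = -1680 + 10 = -1670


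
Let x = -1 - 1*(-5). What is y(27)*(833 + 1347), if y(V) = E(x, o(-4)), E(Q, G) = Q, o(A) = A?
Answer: 8720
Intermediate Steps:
x = 4 (x = -1 + 5 = 4)
y(V) = 4
y(27)*(833 + 1347) = 4*(833 + 1347) = 4*2180 = 8720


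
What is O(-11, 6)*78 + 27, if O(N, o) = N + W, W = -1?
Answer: -909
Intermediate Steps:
O(N, o) = -1 + N (O(N, o) = N - 1 = -1 + N)
O(-11, 6)*78 + 27 = (-1 - 11)*78 + 27 = -12*78 + 27 = -936 + 27 = -909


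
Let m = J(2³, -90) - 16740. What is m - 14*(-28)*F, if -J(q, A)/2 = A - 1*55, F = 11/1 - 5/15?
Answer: -36806/3 ≈ -12269.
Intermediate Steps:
F = 32/3 (F = 11*1 - 5*1/15 = 11 - ⅓ = 32/3 ≈ 10.667)
J(q, A) = 110 - 2*A (J(q, A) = -2*(A - 1*55) = -2*(A - 55) = -2*(-55 + A) = 110 - 2*A)
m = -16450 (m = (110 - 2*(-90)) - 16740 = (110 + 180) - 16740 = 290 - 16740 = -16450)
m - 14*(-28)*F = -16450 - 14*(-28)*32/3 = -16450 - (-392)*32/3 = -16450 - 1*(-12544/3) = -16450 + 12544/3 = -36806/3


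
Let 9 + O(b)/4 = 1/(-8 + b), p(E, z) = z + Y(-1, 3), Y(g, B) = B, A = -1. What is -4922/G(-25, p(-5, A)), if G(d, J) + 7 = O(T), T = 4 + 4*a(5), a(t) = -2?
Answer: 7383/65 ≈ 113.58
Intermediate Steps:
T = -4 (T = 4 + 4*(-2) = 4 - 8 = -4)
p(E, z) = 3 + z (p(E, z) = z + 3 = 3 + z)
O(b) = -36 + 4/(-8 + b)
G(d, J) = -130/3 (G(d, J) = -7 + 4*(73 - 9*(-4))/(-8 - 4) = -7 + 4*(73 + 36)/(-12) = -7 + 4*(-1/12)*109 = -7 - 109/3 = -130/3)
-4922/G(-25, p(-5, A)) = -4922/(-130/3) = -4922*(-3/130) = 7383/65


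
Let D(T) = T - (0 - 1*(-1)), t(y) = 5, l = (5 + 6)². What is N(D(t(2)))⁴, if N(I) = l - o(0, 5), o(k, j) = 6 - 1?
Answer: 181063936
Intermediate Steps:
o(k, j) = 5
l = 121 (l = 11² = 121)
D(T) = -1 + T (D(T) = T - (0 + 1) = T - 1*1 = T - 1 = -1 + T)
N(I) = 116 (N(I) = 121 - 1*5 = 121 - 5 = 116)
N(D(t(2)))⁴ = 116⁴ = 181063936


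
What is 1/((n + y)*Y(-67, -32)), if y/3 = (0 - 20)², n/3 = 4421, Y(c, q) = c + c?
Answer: -1/1938042 ≈ -5.1598e-7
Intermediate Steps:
Y(c, q) = 2*c
n = 13263 (n = 3*4421 = 13263)
y = 1200 (y = 3*(0 - 20)² = 3*(-20)² = 3*400 = 1200)
1/((n + y)*Y(-67, -32)) = 1/((13263 + 1200)*((2*(-67)))) = 1/(14463*(-134)) = (1/14463)*(-1/134) = -1/1938042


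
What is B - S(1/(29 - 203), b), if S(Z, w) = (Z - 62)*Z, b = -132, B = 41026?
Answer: 1242092387/30276 ≈ 41026.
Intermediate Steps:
S(Z, w) = Z*(-62 + Z) (S(Z, w) = (-62 + Z)*Z = Z*(-62 + Z))
B - S(1/(29 - 203), b) = 41026 - (-62 + 1/(29 - 203))/(29 - 203) = 41026 - (-62 + 1/(-174))/(-174) = 41026 - (-1)*(-62 - 1/174)/174 = 41026 - (-1)*(-10789)/(174*174) = 41026 - 1*10789/30276 = 41026 - 10789/30276 = 1242092387/30276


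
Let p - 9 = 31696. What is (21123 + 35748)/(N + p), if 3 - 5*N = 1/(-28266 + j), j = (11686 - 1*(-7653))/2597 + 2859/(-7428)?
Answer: 51670099656267795/28806096464409884 ≈ 1.7937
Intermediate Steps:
j = 45408423/6430172 (j = (11686 + 7653)*(1/2597) + 2859*(-1/7428) = 19339*(1/2597) - 953/2476 = 19339/2597 - 953/2476 = 45408423/6430172 ≈ 7.0618)
N = 545135930159/908549166645 (N = 3/5 - 1/(5*(-28266 + 45408423/6430172)) = 3/5 - 1/(5*(-181709833329/6430172)) = 3/5 - 1/5*(-6430172/181709833329) = 3/5 + 6430172/908549166645 = 545135930159/908549166645 ≈ 0.60001)
p = 31705 (p = 9 + 31696 = 31705)
(21123 + 35748)/(N + p) = (21123 + 35748)/(545135930159/908549166645 + 31705) = 56871/(28806096464409884/908549166645) = 56871*(908549166645/28806096464409884) = 51670099656267795/28806096464409884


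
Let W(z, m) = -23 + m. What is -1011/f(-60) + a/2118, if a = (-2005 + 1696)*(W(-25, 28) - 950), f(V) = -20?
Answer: 1330233/7060 ≈ 188.42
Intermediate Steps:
a = 292005 (a = (-2005 + 1696)*((-23 + 28) - 950) = -309*(5 - 950) = -309*(-945) = 292005)
-1011/f(-60) + a/2118 = -1011/(-20) + 292005/2118 = -1011*(-1/20) + 292005*(1/2118) = 1011/20 + 97335/706 = 1330233/7060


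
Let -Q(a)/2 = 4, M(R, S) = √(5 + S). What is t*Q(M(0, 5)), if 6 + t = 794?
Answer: -6304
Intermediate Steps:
t = 788 (t = -6 + 794 = 788)
Q(a) = -8 (Q(a) = -2*4 = -8)
t*Q(M(0, 5)) = 788*(-8) = -6304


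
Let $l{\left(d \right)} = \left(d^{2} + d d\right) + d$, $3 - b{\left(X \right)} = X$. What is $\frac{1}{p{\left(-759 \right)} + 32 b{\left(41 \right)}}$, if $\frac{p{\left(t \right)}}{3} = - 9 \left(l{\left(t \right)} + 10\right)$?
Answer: $- \frac{1}{31089367} \approx -3.2165 \cdot 10^{-8}$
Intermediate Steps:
$b{\left(X \right)} = 3 - X$
$l{\left(d \right)} = d + 2 d^{2}$ ($l{\left(d \right)} = \left(d^{2} + d^{2}\right) + d = 2 d^{2} + d = d + 2 d^{2}$)
$p{\left(t \right)} = -270 - 27 t \left(1 + 2 t\right)$ ($p{\left(t \right)} = 3 \left(- 9 \left(t \left(1 + 2 t\right) + 10\right)\right) = 3 \left(- 9 \left(10 + t \left(1 + 2 t\right)\right)\right) = 3 \left(-90 - 9 t \left(1 + 2 t\right)\right) = -270 - 27 t \left(1 + 2 t\right)$)
$\frac{1}{p{\left(-759 \right)} + 32 b{\left(41 \right)}} = \frac{1}{\left(-270 - - 20493 \left(1 + 2 \left(-759\right)\right)\right) + 32 \left(3 - 41\right)} = \frac{1}{\left(-270 - - 20493 \left(1 - 1518\right)\right) + 32 \left(3 - 41\right)} = \frac{1}{\left(-270 - \left(-20493\right) \left(-1517\right)\right) + 32 \left(-38\right)} = \frac{1}{\left(-270 - 31087881\right) - 1216} = \frac{1}{-31088151 - 1216} = \frac{1}{-31089367} = - \frac{1}{31089367}$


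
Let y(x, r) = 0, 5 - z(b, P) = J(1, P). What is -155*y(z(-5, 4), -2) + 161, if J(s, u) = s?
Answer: 161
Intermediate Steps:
z(b, P) = 4 (z(b, P) = 5 - 1*1 = 5 - 1 = 4)
-155*y(z(-5, 4), -2) + 161 = -155*0 + 161 = 0 + 161 = 161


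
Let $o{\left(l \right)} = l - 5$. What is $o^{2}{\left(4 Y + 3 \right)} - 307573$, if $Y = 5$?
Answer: $-307249$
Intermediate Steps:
$o{\left(l \right)} = -5 + l$ ($o{\left(l \right)} = l - 5 = -5 + l$)
$o^{2}{\left(4 Y + 3 \right)} - 307573 = \left(-5 + \left(4 \cdot 5 + 3\right)\right)^{2} - 307573 = \left(-5 + \left(20 + 3\right)\right)^{2} - 307573 = \left(-5 + 23\right)^{2} - 307573 = 18^{2} - 307573 = 324 - 307573 = -307249$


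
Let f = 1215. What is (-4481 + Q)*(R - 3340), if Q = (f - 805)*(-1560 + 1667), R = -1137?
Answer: -176344553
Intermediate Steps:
Q = 43870 (Q = (1215 - 805)*(-1560 + 1667) = 410*107 = 43870)
(-4481 + Q)*(R - 3340) = (-4481 + 43870)*(-1137 - 3340) = 39389*(-4477) = -176344553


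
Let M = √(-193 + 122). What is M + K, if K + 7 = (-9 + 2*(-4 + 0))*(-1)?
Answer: 10 + I*√71 ≈ 10.0 + 8.4261*I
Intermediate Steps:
M = I*√71 (M = √(-71) = I*√71 ≈ 8.4261*I)
K = 10 (K = -7 + (-9 + 2*(-4 + 0))*(-1) = -7 + (-9 + 2*(-4))*(-1) = -7 + (-9 - 8)*(-1) = -7 - 17*(-1) = -7 + 17 = 10)
M + K = I*√71 + 10 = 10 + I*√71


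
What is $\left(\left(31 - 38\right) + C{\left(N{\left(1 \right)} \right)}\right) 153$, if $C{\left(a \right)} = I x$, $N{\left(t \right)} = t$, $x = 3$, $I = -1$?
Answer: $-1530$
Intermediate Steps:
$C{\left(a \right)} = -3$ ($C{\left(a \right)} = \left(-1\right) 3 = -3$)
$\left(\left(31 - 38\right) + C{\left(N{\left(1 \right)} \right)}\right) 153 = \left(\left(31 - 38\right) - 3\right) 153 = \left(-7 - 3\right) 153 = \left(-10\right) 153 = -1530$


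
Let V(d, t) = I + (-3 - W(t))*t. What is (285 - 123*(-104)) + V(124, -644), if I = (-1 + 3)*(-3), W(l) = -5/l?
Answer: 15008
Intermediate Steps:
I = -6 (I = 2*(-3) = -6)
V(d, t) = -6 + t*(-3 + 5/t) (V(d, t) = -6 + (-3 - (-5)/t)*t = -6 + (-3 + 5/t)*t = -6 + t*(-3 + 5/t))
(285 - 123*(-104)) + V(124, -644) = (285 - 123*(-104)) + (-1 - 3*(-644)) = (285 + 12792) + (-1 + 1932) = 13077 + 1931 = 15008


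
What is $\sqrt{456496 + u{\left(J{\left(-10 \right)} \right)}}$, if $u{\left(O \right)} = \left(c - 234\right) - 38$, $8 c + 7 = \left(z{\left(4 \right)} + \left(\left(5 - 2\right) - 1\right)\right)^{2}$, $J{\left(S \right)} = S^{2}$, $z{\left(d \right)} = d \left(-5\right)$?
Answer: $\frac{\sqrt{7300218}}{4} \approx 675.47$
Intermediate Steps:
$z{\left(d \right)} = - 5 d$
$c = \frac{317}{8}$ ($c = - \frac{7}{8} + \frac{\left(\left(-5\right) 4 + \left(\left(5 - 2\right) - 1\right)\right)^{2}}{8} = - \frac{7}{8} + \frac{\left(-20 + \left(3 - 1\right)\right)^{2}}{8} = - \frac{7}{8} + \frac{\left(-20 + 2\right)^{2}}{8} = - \frac{7}{8} + \frac{\left(-18\right)^{2}}{8} = - \frac{7}{8} + \frac{1}{8} \cdot 324 = - \frac{7}{8} + \frac{81}{2} = \frac{317}{8} \approx 39.625$)
$u{\left(O \right)} = - \frac{1859}{8}$ ($u{\left(O \right)} = \left(\frac{317}{8} - 234\right) - 38 = - \frac{1555}{8} - 38 = - \frac{1859}{8}$)
$\sqrt{456496 + u{\left(J{\left(-10 \right)} \right)}} = \sqrt{456496 - \frac{1859}{8}} = \sqrt{\frac{3650109}{8}} = \frac{\sqrt{7300218}}{4}$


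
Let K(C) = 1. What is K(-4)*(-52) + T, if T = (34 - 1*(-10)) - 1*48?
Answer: -56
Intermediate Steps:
T = -4 (T = (34 + 10) - 48 = 44 - 48 = -4)
K(-4)*(-52) + T = 1*(-52) - 4 = -52 - 4 = -56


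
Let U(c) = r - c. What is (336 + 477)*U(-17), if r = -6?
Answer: 8943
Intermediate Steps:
U(c) = -6 - c
(336 + 477)*U(-17) = (336 + 477)*(-6 - 1*(-17)) = 813*(-6 + 17) = 813*11 = 8943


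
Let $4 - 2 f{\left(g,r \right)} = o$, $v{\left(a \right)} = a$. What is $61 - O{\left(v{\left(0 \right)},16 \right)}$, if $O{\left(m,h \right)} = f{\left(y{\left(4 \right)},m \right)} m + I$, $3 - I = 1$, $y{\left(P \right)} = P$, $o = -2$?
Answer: $59$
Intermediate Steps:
$I = 2$ ($I = 3 - 1 = 2$)
$f{\left(g,r \right)} = 3$ ($f{\left(g,r \right)} = 2 - -1 = 2 + 1 = 3$)
$O{\left(m,h \right)} = 2 + 3 m$ ($O{\left(m,h \right)} = 3 m + 2 = 2 + 3 m$)
$61 - O{\left(v{\left(0 \right)},16 \right)} = 61 - \left(2 + 3 \cdot 0\right) = 61 - \left(2 + 0\right) = 61 - 2 = 59$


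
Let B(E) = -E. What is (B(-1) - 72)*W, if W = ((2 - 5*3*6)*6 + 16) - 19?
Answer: 37701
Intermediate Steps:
W = -531 (W = ((2 - 15*6)*6 + 16) - 19 = ((2 - 90)*6 + 16) - 19 = (-88*6 + 16) - 19 = (-528 + 16) - 19 = -512 - 19 = -531)
(B(-1) - 72)*W = (-1*(-1) - 72)*(-531) = (1 - 72)*(-531) = -71*(-531) = 37701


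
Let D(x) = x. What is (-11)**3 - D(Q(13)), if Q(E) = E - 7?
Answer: -1337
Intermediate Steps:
Q(E) = -7 + E
(-11)**3 - D(Q(13)) = (-11)**3 - (-7 + 13) = -1331 - 1*6 = -1331 - 6 = -1337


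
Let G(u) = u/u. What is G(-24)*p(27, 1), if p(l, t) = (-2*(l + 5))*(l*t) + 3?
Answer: -1725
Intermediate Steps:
p(l, t) = 3 + l*t*(-10 - 2*l) (p(l, t) = (-2*(5 + l))*(l*t) + 3 = (-10 - 2*l)*(l*t) + 3 = l*t*(-10 - 2*l) + 3 = 3 + l*t*(-10 - 2*l))
G(u) = 1
G(-24)*p(27, 1) = 1*(3 - 10*27*1 - 2*1*27²) = 1*(3 - 270 - 2*1*729) = 1*(3 - 270 - 1458) = 1*(-1725) = -1725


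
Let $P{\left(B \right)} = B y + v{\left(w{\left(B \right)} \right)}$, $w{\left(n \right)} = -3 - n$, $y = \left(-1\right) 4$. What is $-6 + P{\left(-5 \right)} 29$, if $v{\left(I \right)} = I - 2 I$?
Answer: $516$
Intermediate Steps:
$y = -4$
$v{\left(I \right)} = - I$
$P{\left(B \right)} = 3 - 3 B$ ($P{\left(B \right)} = B \left(-4\right) - \left(-3 - B\right) = - 4 B + \left(3 + B\right) = 3 - 3 B$)
$-6 + P{\left(-5 \right)} 29 = -6 + \left(3 - -15\right) 29 = -6 + \left(3 + 15\right) 29 = -6 + 18 \cdot 29 = -6 + 522 = 516$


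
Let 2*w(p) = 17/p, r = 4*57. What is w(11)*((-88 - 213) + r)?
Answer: -1241/22 ≈ -56.409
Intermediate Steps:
r = 228
w(p) = 17/(2*p) (w(p) = (17/p)/2 = 17/(2*p))
w(11)*((-88 - 213) + r) = ((17/2)/11)*((-88 - 213) + 228) = ((17/2)*(1/11))*(-301 + 228) = (17/22)*(-73) = -1241/22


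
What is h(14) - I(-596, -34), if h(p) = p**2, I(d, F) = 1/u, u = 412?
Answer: 80751/412 ≈ 196.00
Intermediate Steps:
I(d, F) = 1/412
h(14) - I(-596, -34) = 14**2 - 1*1/412 = 196 - 1/412 = 80751/412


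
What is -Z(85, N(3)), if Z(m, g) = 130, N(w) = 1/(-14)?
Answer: -130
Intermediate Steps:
N(w) = -1/14
-Z(85, N(3)) = -1*130 = -130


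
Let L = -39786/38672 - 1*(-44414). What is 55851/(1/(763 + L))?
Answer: 48787109559729/19336 ≈ 2.5231e+9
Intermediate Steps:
L = 858769211/19336 (L = -39786*1/38672 + 44414 = -19893/19336 + 44414 = 858769211/19336 ≈ 44413.)
55851/(1/(763 + L)) = 55851/(1/(763 + 858769211/19336)) = 55851/(1/(873522579/19336)) = 55851/(19336/873522579) = 55851*(873522579/19336) = 48787109559729/19336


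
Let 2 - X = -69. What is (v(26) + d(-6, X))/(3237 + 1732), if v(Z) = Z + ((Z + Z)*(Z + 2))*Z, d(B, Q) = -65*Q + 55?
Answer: 33322/4969 ≈ 6.7060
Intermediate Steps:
X = 71 (X = 2 - 1*(-69) = 2 + 69 = 71)
d(B, Q) = 55 - 65*Q
v(Z) = Z + 2*Z²*(2 + Z) (v(Z) = Z + ((2*Z)*(2 + Z))*Z = Z + (2*Z*(2 + Z))*Z = Z + 2*Z²*(2 + Z))
(v(26) + d(-6, X))/(3237 + 1732) = (26*(1 + 2*26² + 4*26) + (55 - 65*71))/(3237 + 1732) = (26*(1 + 2*676 + 104) + (55 - 4615))/4969 = (26*(1 + 1352 + 104) - 4560)*(1/4969) = (26*1457 - 4560)*(1/4969) = (37882 - 4560)*(1/4969) = 33322*(1/4969) = 33322/4969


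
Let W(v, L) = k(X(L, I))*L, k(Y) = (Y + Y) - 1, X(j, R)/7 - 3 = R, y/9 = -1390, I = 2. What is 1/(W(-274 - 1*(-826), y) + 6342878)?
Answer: 1/5479688 ≈ 1.8249e-7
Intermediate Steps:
y = -12510 (y = 9*(-1390) = -12510)
X(j, R) = 21 + 7*R
k(Y) = -1 + 2*Y (k(Y) = 2*Y - 1 = -1 + 2*Y)
W(v, L) = 69*L (W(v, L) = (-1 + 2*(21 + 7*2))*L = (-1 + 2*(21 + 14))*L = (-1 + 2*35)*L = (-1 + 70)*L = 69*L)
1/(W(-274 - 1*(-826), y) + 6342878) = 1/(69*(-12510) + 6342878) = 1/(-863190 + 6342878) = 1/5479688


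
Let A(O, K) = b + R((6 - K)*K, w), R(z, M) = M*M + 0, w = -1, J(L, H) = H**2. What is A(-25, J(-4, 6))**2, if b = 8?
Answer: 81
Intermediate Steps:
R(z, M) = M**2 (R(z, M) = M**2 + 0 = M**2)
A(O, K) = 9 (A(O, K) = 8 + (-1)**2 = 8 + 1 = 9)
A(-25, J(-4, 6))**2 = 9**2 = 81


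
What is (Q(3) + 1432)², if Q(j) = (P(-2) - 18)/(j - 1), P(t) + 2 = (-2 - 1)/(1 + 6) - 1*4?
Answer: 395095129/196 ≈ 2.0158e+6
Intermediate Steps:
P(t) = -45/7 (P(t) = -2 + ((-2 - 1)/(1 + 6) - 1*4) = -2 + (-3/7 - 4) = -2 - 31/7 = -45/7)
Q(j) = -171/(7*(-1 + j)) (Q(j) = (-45/7 - 18)/(j - 1) = -171/(7*(-1 + j)))
(Q(3) + 1432)² = (-171/(-7 + 7*3) + 1432)² = (-171/(-7 + 21) + 1432)² = (-171/14 + 1432)² = (19877/14)² = 395095129/196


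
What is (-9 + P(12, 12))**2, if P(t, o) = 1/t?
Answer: 11449/144 ≈ 79.507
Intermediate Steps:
(-9 + P(12, 12))**2 = (-9 + 1/12)**2 = (-107/12)**2 = 11449/144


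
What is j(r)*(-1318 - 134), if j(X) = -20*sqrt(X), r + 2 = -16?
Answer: 87120*I*sqrt(2) ≈ 1.2321e+5*I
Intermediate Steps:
r = -18 (r = -2 - 16 = -18)
j(r)*(-1318 - 134) = (-60*I*sqrt(2))*(-1318 - 134) = -60*I*sqrt(2)*(-1452) = 87120*I*sqrt(2)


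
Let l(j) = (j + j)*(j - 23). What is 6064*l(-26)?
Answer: 15451072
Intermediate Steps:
l(j) = 2*j*(-23 + j) (l(j) = (2*j)*(-23 + j) = 2*j*(-23 + j))
6064*l(-26) = 6064*(2*(-26)*(-23 - 26)) = 6064*(2*(-26)*(-49)) = 6064*2548 = 15451072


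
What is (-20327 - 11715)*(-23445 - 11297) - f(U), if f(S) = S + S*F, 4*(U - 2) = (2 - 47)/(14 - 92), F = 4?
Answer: 115773127941/104 ≈ 1.1132e+9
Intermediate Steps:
U = 223/104 (U = 2 + ((2 - 47)/(14 - 92))/4 = 2 + (-45/(-78))/4 = 2 + (-45*(-1/78))/4 = 2 + (¼)*(15/26) = 2 + 15/104 = 223/104 ≈ 2.1442)
f(S) = 5*S (f(S) = S + S*4 = S + 4*S = 5*S)
(-20327 - 11715)*(-23445 - 11297) - f(U) = (-20327 - 11715)*(-23445 - 11297) - 5*223/104 = -32042*(-34742) - 1*1115/104 = 1113203164 - 1115/104 = 115773127941/104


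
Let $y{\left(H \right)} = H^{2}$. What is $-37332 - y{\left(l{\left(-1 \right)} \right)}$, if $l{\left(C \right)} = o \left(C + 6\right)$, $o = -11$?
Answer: $-40357$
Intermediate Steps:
$l{\left(C \right)} = -66 - 11 C$ ($l{\left(C \right)} = - 11 \left(C + 6\right) = - 11 \left(6 + C\right) = -66 - 11 C$)
$-37332 - y{\left(l{\left(-1 \right)} \right)} = -37332 - \left(-66 - -11\right)^{2} = -37332 - \left(-66 + 11\right)^{2} = -37332 - \left(-55\right)^{2} = -37332 - 3025 = -40357$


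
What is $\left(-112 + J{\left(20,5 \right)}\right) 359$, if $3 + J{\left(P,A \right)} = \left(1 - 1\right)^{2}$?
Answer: $-41285$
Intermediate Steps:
$J{\left(P,A \right)} = -3$ ($J{\left(P,A \right)} = -3 + \left(1 - 1\right)^{2} = -3 + 0^{2} = -3 + 0 = -3$)
$\left(-112 + J{\left(20,5 \right)}\right) 359 = \left(-112 - 3\right) 359 = \left(-115\right) 359 = -41285$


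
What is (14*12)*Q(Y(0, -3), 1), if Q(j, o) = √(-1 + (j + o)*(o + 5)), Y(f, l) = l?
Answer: 168*I*√13 ≈ 605.73*I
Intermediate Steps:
Q(j, o) = √(-1 + (5 + o)*(j + o)) (Q(j, o) = √(-1 + (j + o)*(5 + o)) = √(-1 + (5 + o)*(j + o)))
(14*12)*Q(Y(0, -3), 1) = (14*12)*√(-1 + 1² + 5*(-3) + 5*1 - 3*1) = 168*√(-1 + 1 - 15 + 5 - 3) = 168*√(-13) = 168*(I*√13) = 168*I*√13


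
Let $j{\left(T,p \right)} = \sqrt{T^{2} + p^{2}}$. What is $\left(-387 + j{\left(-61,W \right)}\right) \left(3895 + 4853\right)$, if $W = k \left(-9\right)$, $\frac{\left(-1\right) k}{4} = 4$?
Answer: $-3385476 + 8748 \sqrt{24457} \approx -2.0174 \cdot 10^{6}$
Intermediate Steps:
$k = -16$ ($k = \left(-4\right) 4 = -16$)
$W = 144$ ($W = \left(-16\right) \left(-9\right) = 144$)
$\left(-387 + j{\left(-61,W \right)}\right) \left(3895 + 4853\right) = \left(-387 + \sqrt{\left(-61\right)^{2} + 144^{2}}\right) \left(3895 + 4853\right) = \left(-387 + \sqrt{3721 + 20736}\right) 8748 = \left(-387 + \sqrt{24457}\right) 8748 = -3385476 + 8748 \sqrt{24457}$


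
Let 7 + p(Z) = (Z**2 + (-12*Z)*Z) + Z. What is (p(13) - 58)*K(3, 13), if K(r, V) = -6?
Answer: 11466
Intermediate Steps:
p(Z) = -7 + Z - 11*Z**2 (p(Z) = -7 + ((Z**2 + (-12*Z)*Z) + Z) = -7 + ((Z**2 - 12*Z**2) + Z) = -7 + (-11*Z**2 + Z) = -7 + (Z - 11*Z**2) = -7 + Z - 11*Z**2)
(p(13) - 58)*K(3, 13) = ((-7 + 13 - 11*13**2) - 58)*(-6) = ((-7 + 13 - 11*169) - 58)*(-6) = ((-7 + 13 - 1859) - 58)*(-6) = (-1853 - 58)*(-6) = -1911*(-6) = 11466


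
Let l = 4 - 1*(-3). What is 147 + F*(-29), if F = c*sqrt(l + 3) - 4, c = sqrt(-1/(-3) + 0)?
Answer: 263 - 29*sqrt(30)/3 ≈ 210.05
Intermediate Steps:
l = 7 (l = 4 + 3 = 7)
c = sqrt(3)/3 (c = sqrt(-1*(-1/3) + 0) = sqrt(1/3 + 0) = sqrt(1/3) = sqrt(3)/3 ≈ 0.57735)
F = -4 + sqrt(30)/3 (F = (sqrt(3)/3)*sqrt(7 + 3) - 4 = (sqrt(3)/3)*sqrt(10) - 4 = sqrt(30)/3 - 4 = -4 + sqrt(30)/3 ≈ -2.1743)
147 + F*(-29) = 147 + (-4 + sqrt(30)/3)*(-29) = 147 + (116 - 29*sqrt(30)/3) = 263 - 29*sqrt(30)/3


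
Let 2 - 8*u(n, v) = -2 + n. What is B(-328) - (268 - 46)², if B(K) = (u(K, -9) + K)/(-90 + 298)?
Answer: -20502717/416 ≈ -49285.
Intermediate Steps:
u(n, v) = ½ - n/8 (u(n, v) = ¼ - (-2 + n)/8 = ¼ + (¼ - n/8) = ½ - n/8)
B(K) = 1/416 + 7*K/1664 (B(K) = ((½ - K/8) + K)/(-90 + 298) = (½ + 7*K/8)/208 = (½ + 7*K/8)*(1/208) = 1/416 + 7*K/1664)
B(-328) - (268 - 46)² = (1/416 + (7/1664)*(-328)) - (268 - 46)² = (1/416 - 287/208) - 1*222² = -573/416 - 1*49284 = -573/416 - 49284 = -20502717/416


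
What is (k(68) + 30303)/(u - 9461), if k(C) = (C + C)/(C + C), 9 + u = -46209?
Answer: -30304/55679 ≈ -0.54426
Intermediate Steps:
u = -46218 (u = -9 - 46209 = -46218)
k(C) = 1 (k(C) = (2*C)/((2*C)) = (2*C)*(1/(2*C)) = 1)
(k(68) + 30303)/(u - 9461) = (1 + 30303)/(-46218 - 9461) = 30304/(-55679) = 30304*(-1/55679) = -30304/55679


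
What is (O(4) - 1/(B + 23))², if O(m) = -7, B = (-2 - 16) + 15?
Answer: 19881/400 ≈ 49.703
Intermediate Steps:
B = -3 (B = -18 + 15 = -3)
(O(4) - 1/(B + 23))² = (-7 - 1/(-3 + 23))² = (-7 - 1/20)² = (-141/20)² = 19881/400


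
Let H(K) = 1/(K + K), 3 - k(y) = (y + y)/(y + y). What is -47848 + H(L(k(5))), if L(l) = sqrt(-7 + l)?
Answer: -47848 - I*sqrt(5)/10 ≈ -47848.0 - 0.22361*I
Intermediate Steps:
k(y) = 2 (k(y) = 3 - (y + y)/(y + y) = 3 - 2*y/(2*y) = 3 - 2*y*1/(2*y) = 3 - 1*1 = 3 - 1 = 2)
H(K) = 1/(2*K)
-47848 + H(L(k(5))) = -47848 + 1/(2*(sqrt(-7 + 2))) = -47848 + 1/(2*(sqrt(-5))) = -47848 + 1/(2*((I*sqrt(5)))) = -47848 + (-I*sqrt(5)/5)/2 = -47848 - I*sqrt(5)/10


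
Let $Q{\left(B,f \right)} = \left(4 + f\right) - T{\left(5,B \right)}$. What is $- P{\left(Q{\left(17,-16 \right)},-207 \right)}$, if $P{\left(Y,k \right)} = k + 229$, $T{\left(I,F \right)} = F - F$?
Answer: $-22$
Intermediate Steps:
$T{\left(I,F \right)} = 0$
$Q{\left(B,f \right)} = 4 + f$ ($Q{\left(B,f \right)} = \left(4 + f\right) - 0 = \left(4 + f\right) + 0 = 4 + f$)
$P{\left(Y,k \right)} = 229 + k$
$- P{\left(Q{\left(17,-16 \right)},-207 \right)} = - (229 - 207) = \left(-1\right) 22 = -22$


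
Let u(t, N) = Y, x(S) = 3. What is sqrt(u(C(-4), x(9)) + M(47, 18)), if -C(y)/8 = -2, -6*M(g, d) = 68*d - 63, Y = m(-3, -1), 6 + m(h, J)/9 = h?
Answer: 3*I*sqrt(122)/2 ≈ 16.568*I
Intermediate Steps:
m(h, J) = -54 + 9*h
Y = -81 (Y = -54 + 9*(-3) = -54 - 27 = -81)
M(g, d) = 21/2 - 34*d/3 (M(g, d) = -(68*d - 63)/6 = -(-63 + 68*d)/6 = 21/2 - 34*d/3)
C(y) = 16 (C(y) = -8*(-2) = 16)
u(t, N) = -81
sqrt(u(C(-4), x(9)) + M(47, 18)) = sqrt(-81 + (21/2 - 34/3*18)) = sqrt(-81 + (21/2 - 204)) = sqrt(-81 - 387/2) = sqrt(-549/2) = 3*I*sqrt(122)/2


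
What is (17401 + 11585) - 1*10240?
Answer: 18746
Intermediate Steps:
(17401 + 11585) - 1*10240 = 28986 - 10240 = 18746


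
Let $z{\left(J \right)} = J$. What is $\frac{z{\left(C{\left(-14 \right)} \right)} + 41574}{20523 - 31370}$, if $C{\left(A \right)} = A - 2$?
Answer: $- \frac{41558}{10847} \approx -3.8313$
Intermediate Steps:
$C{\left(A \right)} = -2 + A$
$\frac{z{\left(C{\left(-14 \right)} \right)} + 41574}{20523 - 31370} = \frac{\left(-2 - 14\right) + 41574}{20523 - 31370} = \frac{-16 + 41574}{-10847} = 41558 \left(- \frac{1}{10847}\right) = - \frac{41558}{10847}$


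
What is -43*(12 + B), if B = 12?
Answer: -1032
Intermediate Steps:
-43*(12 + B) = -43*(12 + 12) = -43*24 = -1032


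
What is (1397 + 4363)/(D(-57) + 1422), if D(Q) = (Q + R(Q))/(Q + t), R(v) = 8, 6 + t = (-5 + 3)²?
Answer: 339840/83947 ≈ 4.0483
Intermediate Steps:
t = -2 (t = -6 + (-5 + 3)² = -6 + (-2)² = -6 + 4 = -2)
D(Q) = (8 + Q)/(-2 + Q) (D(Q) = (Q + 8)/(Q - 2) = (8 + Q)/(-2 + Q))
(1397 + 4363)/(D(-57) + 1422) = (1397 + 4363)/((8 - 57)/(-2 - 57) + 1422) = 5760/(-49/(-59) + 1422) = 5760/(-1/59*(-49) + 1422) = 5760/(49/59 + 1422) = 5760/(83947/59) = 5760*(59/83947) = 339840/83947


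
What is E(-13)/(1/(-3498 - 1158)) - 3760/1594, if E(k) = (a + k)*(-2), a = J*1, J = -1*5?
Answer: -133591832/797 ≈ -1.6762e+5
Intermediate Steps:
J = -5
a = -5 (a = -5*1 = -5)
E(k) = 10 - 2*k (E(k) = (-5 + k)*(-2) = 10 - 2*k)
E(-13)/(1/(-3498 - 1158)) - 3760/1594 = (10 - 2*(-13))/(1/(-3498 - 1158)) - 3760/1594 = (10 + 26)/(1/(-4656)) - 3760*1/1594 = 36/(-1/4656) - 1880/797 = 36*(-4656) - 1880/797 = -167616 - 1880/797 = -133591832/797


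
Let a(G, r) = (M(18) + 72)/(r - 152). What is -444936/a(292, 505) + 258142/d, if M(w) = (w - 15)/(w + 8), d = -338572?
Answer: -601653941537/276250 ≈ -2.1779e+6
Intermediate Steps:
M(w) = (-15 + w)/(8 + w)
a(G, r) = 1875/(26*(-152 + r)) (a(G, r) = ((-15 + 18)/(8 + 18) + 72)/(r - 152) = (3/26 + 72)/(-152 + r) = 1875/(26*(-152 + r)))
-444936/a(292, 505) + 258142/d = -444936/(1875/(26*(-152 + 505))) + 258142/(-338572) = -444936/((1875/26)/353) + 258142*(-1/338572) = -444936/((1875/26)*(1/353)) - 337/442 = -444936/1875/9178 - 337/442 = -444936*9178/1875 - 337/442 = -1361207536/625 - 337/442 = -601653941537/276250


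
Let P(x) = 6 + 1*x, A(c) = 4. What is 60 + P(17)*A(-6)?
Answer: 152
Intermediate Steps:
P(x) = 6 + x
60 + P(17)*A(-6) = 60 + (6 + 17)*4 = 60 + 23*4 = 60 + 92 = 152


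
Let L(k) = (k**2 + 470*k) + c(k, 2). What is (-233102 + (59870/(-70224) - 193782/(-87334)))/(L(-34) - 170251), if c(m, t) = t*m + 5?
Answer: 357398214208661/283860191767152 ≈ 1.2591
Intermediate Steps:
c(m, t) = 5 + m*t (c(m, t) = m*t + 5 = 5 + m*t)
L(k) = 5 + k**2 + 472*k (L(k) = (k**2 + 470*k) + (5 + k*2) = (k**2 + 470*k) + (5 + 2*k) = 5 + k**2 + 472*k)
(-233102 + (59870/(-70224) - 193782/(-87334)))/(L(-34) - 170251) = (-233102 + (59870/(-70224) - 193782/(-87334)))/((5 + (-34)**2 + 472*(-34)) - 170251) = (-233102 + (59870*(-1/70224) - 193782*(-1/87334)))/((5 + 1156 - 16048) - 170251) = (-233102 + (-29935/35112 + 96891/43667))/(-14887 - 170251) = (-233102 + 2094865147/1533235704)/(-185138) = -357398214208661/1533235704*(-1/185138) = 357398214208661/283860191767152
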